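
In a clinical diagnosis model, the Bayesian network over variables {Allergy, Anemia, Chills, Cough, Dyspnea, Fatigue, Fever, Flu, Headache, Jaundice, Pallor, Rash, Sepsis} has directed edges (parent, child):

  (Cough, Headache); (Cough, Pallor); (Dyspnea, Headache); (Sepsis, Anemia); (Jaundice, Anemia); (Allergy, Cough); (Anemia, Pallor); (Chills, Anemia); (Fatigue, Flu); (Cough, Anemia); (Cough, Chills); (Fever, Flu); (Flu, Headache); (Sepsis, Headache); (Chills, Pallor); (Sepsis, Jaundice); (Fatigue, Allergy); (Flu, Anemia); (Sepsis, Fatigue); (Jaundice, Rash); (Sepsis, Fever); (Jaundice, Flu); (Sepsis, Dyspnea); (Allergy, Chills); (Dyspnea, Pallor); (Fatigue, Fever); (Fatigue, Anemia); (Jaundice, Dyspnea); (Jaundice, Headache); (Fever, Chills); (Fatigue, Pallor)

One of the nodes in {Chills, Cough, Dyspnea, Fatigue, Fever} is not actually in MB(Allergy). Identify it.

Dyspnea

By definition, MB(Allergy) is built from Allergy's parents, Allergy's children, and the co-parents of Allergy.
Allergy has children Chills, Cough.
Allergy's parents: Fatigue.
Other parents of Allergy's children:
  Cough has no other parent.
  Chills also has parents Cough, Fever.
MB(Allergy) = {Chills, Cough, Fatigue, Fever}.
Dyspnea is neither a parent, child, nor co-parent of Allergy, so it does not belong.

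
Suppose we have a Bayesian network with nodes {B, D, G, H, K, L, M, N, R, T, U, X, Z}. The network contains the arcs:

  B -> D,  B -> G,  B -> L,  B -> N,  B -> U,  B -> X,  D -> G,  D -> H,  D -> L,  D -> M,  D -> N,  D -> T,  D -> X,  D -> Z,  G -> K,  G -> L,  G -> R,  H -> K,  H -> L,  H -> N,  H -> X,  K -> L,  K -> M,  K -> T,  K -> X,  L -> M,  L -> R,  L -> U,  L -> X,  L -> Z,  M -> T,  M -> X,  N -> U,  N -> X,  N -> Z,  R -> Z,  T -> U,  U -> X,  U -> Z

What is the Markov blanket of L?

L's parents: B, D, G, H, K.
Children of L: M, R, U, X, Z.
Other parents of L's children:
  M also has parents D, K.
  parents(R) \ {L} = {G}.
  parents(U) \ {L} = {B, N, T}.
  parents(X) \ {L} = {B, D, H, K, M, N, U}.
  Z also has parents D, N, R, U.
MB(L) = {B, D, G, H, K, M, N, R, T, U, X, Z}.

{B, D, G, H, K, M, N, R, T, U, X, Z}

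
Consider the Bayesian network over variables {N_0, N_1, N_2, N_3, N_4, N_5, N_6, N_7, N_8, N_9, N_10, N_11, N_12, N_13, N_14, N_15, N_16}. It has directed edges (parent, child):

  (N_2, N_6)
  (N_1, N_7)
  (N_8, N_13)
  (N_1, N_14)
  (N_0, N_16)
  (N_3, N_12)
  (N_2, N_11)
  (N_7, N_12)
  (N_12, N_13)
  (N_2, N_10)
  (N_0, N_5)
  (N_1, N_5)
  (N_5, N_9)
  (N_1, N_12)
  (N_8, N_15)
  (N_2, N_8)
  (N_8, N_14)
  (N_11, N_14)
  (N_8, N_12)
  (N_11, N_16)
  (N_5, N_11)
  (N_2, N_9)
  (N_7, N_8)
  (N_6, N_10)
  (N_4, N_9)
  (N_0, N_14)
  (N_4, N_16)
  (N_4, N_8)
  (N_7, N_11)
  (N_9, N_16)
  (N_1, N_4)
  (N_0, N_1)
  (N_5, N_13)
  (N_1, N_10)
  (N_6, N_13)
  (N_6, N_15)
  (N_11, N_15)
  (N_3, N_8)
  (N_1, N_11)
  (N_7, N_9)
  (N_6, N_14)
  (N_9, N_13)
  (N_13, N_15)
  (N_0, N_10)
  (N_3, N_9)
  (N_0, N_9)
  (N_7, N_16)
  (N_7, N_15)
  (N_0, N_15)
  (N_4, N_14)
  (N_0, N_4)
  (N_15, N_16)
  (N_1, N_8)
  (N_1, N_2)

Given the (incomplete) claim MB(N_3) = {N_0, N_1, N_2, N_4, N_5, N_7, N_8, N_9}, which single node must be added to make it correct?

The Markov blanket of a node is its parents, its children, and the other parents of its children.
Parents of N_3: none.
Children of N_3: N_8, N_9, N_12.
Other parents of N_3's children:
  N_8: N_1, N_2, N_4, N_7
  N_9: N_0, N_2, N_4, N_5, N_7
  N_12: N_1, N_7, N_8
MB(N_3) = {N_0, N_1, N_2, N_4, N_5, N_7, N_8, N_9, N_12}.
Comparing with the claimed set, N_12 is missing.

N_12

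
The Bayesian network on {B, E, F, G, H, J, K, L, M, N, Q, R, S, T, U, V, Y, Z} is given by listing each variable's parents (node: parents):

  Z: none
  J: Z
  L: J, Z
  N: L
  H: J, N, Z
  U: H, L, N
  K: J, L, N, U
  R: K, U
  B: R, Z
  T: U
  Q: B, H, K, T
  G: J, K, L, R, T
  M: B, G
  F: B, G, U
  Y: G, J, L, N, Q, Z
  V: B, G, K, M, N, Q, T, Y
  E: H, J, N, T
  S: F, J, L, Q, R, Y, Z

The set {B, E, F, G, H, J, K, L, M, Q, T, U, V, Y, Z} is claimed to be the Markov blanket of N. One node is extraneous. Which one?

F

Recall MB(v) = parents ∪ children ∪ spouses, where spouses are the other parents of v's children.
N has children E, H, K, U, V, Y.
Parents of N: L.
Parents of each child, excluding N:
  H also has parents J, Z.
  U also has parents H, L.
  parents(K) \ {N} = {J, L, U}.
  Y also has parents G, J, L, Q, Z.
  V's other parents are B, G, K, M, Q, T, Y.
  E's other parents are H, J, T.
MB(N) = {B, E, G, H, J, K, L, M, Q, T, U, V, Y, Z}.
F is neither a parent, child, nor co-parent of N, so it does not belong.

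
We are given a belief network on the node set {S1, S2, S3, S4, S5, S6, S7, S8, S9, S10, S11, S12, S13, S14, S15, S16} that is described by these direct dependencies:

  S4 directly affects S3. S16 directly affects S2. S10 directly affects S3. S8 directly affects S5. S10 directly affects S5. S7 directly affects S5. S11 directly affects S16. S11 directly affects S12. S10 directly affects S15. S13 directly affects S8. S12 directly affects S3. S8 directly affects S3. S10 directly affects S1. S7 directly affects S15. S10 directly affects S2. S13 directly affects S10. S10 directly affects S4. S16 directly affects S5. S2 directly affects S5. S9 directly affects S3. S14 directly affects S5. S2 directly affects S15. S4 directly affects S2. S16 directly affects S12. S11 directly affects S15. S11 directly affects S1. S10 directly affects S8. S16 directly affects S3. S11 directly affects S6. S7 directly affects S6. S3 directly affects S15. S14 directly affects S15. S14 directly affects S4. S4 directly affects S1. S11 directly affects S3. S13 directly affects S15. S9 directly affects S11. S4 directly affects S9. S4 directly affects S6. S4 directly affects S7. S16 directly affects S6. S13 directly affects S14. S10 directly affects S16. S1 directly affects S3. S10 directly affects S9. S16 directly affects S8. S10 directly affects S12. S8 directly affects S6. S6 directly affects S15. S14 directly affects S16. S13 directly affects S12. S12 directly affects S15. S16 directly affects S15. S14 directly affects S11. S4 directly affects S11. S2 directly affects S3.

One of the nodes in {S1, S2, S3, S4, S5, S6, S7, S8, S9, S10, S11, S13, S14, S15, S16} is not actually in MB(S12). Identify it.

S5

Recall MB(v) = parents ∪ children ∪ spouses, where spouses are the other parents of v's children.
S12 has children S3, S15.
Pa(S12) = {S10, S11, S13, S16}.
Co-parents of S12 (other parents of its children):
  S3: S1, S2, S4, S8, S9, S10, S11, S16
  S15: S2, S3, S6, S7, S10, S11, S13, S14, S16
MB(S12) = {S1, S2, S3, S4, S6, S7, S8, S9, S10, S11, S13, S14, S15, S16}.
S5 is neither a parent, child, nor co-parent of S12, so it does not belong.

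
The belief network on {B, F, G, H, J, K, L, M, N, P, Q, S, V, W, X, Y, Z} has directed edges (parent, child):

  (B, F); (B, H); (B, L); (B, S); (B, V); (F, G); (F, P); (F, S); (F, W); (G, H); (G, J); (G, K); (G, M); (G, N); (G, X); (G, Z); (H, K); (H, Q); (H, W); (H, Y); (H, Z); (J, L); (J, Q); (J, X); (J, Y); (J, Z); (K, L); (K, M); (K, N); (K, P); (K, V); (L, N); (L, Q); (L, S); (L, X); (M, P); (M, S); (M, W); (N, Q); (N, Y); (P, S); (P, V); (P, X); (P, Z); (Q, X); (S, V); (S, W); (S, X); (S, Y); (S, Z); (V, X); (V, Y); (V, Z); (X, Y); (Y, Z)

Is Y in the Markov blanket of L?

By definition, MB(L) is built from L's parents, L's children, and the co-parents of L.
Pa(L) = {B, J, K}.
L has children N, Q, S, X.
Parents of each child, excluding L:
  N: G, K
  Q: H, J, N
  S: B, F, M, P
  X: G, J, P, Q, S, V
MB(L) = {B, F, G, H, J, K, M, N, P, Q, S, V, X}; Y is not in this set.

No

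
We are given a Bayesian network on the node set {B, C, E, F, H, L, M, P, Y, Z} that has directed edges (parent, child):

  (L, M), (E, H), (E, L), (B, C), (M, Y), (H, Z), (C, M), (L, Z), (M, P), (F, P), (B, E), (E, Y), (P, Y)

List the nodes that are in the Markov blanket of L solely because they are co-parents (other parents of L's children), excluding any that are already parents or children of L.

{C, H}

Children of L: M, Z.
  parents(M) \ {L} = {C}.
  Z also has parent H.
Excluding nodes already adjacent to L (E, M, Z), the co-parent-only contribution is {C, H}.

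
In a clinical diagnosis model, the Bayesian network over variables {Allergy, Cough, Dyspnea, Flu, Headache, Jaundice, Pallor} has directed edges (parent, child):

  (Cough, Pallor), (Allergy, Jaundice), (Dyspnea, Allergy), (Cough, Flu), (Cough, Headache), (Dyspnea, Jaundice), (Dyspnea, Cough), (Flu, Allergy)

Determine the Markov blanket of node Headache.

{Cough}

Recall MB(v) = parents ∪ children ∪ spouses, where spouses are the other parents of v's children.
Headache's parents: Cough.
Headache's children: none.
With no children, Headache has no spouses; the co-parent set is empty.
Taking the union gives {Cough}.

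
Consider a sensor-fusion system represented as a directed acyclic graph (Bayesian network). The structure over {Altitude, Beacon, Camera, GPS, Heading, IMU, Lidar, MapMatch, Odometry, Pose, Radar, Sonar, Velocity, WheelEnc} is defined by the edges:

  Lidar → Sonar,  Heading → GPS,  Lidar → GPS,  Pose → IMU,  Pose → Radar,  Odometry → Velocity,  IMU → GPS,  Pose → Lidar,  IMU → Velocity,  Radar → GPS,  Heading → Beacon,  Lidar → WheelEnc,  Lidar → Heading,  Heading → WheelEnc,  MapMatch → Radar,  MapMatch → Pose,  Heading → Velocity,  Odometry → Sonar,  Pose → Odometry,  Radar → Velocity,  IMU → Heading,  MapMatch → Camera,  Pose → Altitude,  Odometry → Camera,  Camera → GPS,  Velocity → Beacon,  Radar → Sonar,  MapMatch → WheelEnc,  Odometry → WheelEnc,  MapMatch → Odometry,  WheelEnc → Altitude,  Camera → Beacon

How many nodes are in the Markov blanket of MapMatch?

By definition, MB(MapMatch) is built from MapMatch's parents, MapMatch's children, and the co-parents of MapMatch.
Pa(MapMatch) = {}.
Ch(MapMatch) = {Camera, Odometry, Pose, Radar, WheelEnc}.
For each child, the remaining parents (spouses of MapMatch):
  Pose has no other parent.
  Radar's other parent is Pose.
  parents(Odometry) \ {MapMatch} = {Pose}.
  parents(Camera) \ {MapMatch} = {Odometry}.
  parents(WheelEnc) \ {MapMatch} = {Heading, Lidar, Odometry}.
MB(MapMatch) = {Camera, Heading, Lidar, Odometry, Pose, Radar, WheelEnc}, which has 7 nodes.

7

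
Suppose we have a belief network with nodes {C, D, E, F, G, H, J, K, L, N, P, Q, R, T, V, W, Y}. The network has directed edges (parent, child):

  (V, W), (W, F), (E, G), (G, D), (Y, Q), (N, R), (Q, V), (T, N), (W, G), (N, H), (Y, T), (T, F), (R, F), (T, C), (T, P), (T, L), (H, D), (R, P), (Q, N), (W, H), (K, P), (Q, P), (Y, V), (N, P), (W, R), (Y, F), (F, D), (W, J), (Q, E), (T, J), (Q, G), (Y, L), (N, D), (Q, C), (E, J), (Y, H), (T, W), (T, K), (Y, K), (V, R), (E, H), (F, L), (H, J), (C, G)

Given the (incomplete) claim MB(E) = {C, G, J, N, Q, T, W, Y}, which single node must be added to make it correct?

By definition, MB(E) is built from E's parents, E's children, and the co-parents of E.
Children of E: G, H, J.
Pa(E) = {Q}.
Co-parents of E (other parents of its children):
  H also has parents N, W, Y.
  G's other parents are C, Q, W.
  J also has parents H, T, W.
MB(E) = {C, G, H, J, N, Q, T, W, Y}.
Comparing with the claimed set, H is missing.

H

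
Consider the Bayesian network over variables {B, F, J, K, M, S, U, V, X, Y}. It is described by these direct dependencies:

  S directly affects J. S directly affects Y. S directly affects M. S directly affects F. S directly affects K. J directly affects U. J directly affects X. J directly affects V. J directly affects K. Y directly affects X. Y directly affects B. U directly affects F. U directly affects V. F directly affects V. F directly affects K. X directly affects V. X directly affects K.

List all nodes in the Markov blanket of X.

{F, J, K, S, U, V, Y}

Recall MB(v) = parents ∪ children ∪ spouses, where spouses are the other parents of v's children.
Parents of X: J, Y.
X's children: K, V.
For each child, the remaining parents (spouses of X):
  V: F, J, U
  K: F, J, S
Taking the union gives {F, J, K, S, U, V, Y}.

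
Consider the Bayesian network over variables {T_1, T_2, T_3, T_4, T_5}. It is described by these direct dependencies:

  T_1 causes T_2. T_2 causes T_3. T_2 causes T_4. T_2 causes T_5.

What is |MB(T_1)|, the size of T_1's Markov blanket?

1

Recall MB(v) = parents ∪ children ∪ spouses, where spouses are the other parents of v's children.
Pa(T_1) = {}.
Children of T_1: T_2.
Other parents of T_1's children:
  T_2 has no other parent.
MB(T_1) = {T_2}, which has 1 node.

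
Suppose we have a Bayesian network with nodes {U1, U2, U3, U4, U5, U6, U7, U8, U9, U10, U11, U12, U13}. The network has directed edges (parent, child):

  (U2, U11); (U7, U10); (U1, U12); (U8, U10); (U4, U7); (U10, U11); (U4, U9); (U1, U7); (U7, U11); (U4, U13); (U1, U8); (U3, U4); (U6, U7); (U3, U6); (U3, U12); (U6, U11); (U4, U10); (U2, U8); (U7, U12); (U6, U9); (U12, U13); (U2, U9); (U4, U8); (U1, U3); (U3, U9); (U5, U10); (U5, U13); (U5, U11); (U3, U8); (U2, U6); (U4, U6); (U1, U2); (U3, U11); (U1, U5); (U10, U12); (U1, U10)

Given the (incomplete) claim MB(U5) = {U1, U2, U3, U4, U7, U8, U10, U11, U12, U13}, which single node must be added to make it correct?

U6

Parents of U5: U1.
U5 has children U10, U11, U13.
For each child, the remaining parents (spouses of U5):
  U10 also has parents U1, U4, U7, U8.
  U11's other parents are U2, U3, U6, U7, U10.
  parents(U13) \ {U5} = {U4, U12}.
MB(U5) = {U1, U2, U3, U4, U6, U7, U8, U10, U11, U12, U13}.
Comparing with the claimed set, U6 is missing.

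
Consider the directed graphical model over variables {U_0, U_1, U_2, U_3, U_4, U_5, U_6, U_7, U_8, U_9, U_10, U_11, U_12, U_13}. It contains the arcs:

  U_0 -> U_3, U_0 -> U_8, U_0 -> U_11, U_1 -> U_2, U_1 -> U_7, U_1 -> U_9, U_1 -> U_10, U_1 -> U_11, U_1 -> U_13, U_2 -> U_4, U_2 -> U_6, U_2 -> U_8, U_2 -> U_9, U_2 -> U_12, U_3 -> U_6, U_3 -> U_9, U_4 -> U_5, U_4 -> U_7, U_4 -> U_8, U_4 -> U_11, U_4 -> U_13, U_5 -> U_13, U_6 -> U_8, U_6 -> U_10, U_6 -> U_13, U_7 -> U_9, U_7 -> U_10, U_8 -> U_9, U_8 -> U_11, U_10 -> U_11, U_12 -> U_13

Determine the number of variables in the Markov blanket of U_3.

U_3 has children U_6, U_9.
Parents of U_3: U_0.
Parents of each child, excluding U_3:
  U_6's other parent is U_2.
  U_9 also has parents U_1, U_2, U_7, U_8.
MB(U_3) = {U_0, U_1, U_2, U_6, U_7, U_8, U_9}, which has 7 nodes.

7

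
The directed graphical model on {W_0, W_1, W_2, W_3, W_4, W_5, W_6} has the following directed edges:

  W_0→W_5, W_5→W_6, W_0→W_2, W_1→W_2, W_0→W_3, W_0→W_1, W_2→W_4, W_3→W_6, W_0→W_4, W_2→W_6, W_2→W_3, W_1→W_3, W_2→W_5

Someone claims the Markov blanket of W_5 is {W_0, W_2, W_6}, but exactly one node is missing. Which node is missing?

W_3

W_5 has parents W_0, W_2.
Children of W_5: W_6.
For each child, the remaining parents (spouses of W_5):
  W_6: W_2, W_3
MB(W_5) = {W_0, W_2, W_3, W_6}.
Comparing with the claimed set, W_3 is missing.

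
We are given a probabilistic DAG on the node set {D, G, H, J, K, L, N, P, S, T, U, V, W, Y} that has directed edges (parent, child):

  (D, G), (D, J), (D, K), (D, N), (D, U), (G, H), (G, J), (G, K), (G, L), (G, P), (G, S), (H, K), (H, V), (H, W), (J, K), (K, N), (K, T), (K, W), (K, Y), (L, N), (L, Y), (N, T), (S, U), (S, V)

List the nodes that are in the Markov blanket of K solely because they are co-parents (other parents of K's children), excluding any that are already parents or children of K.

{L}

Children of K: N, T, W, Y.
  N's other parents are D, L.
  T also has parent N.
  W's other parent is H.
  Y's other parent is L.
Excluding nodes already adjacent to K (D, G, H, J, N, T, W, Y), the co-parent-only contribution is {L}.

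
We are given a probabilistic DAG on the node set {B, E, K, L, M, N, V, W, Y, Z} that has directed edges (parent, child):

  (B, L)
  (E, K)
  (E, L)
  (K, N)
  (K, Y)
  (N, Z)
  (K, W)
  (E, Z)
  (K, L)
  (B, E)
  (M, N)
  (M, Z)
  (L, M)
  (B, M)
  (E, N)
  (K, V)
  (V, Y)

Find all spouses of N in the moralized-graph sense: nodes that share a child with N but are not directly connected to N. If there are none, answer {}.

Children of N: Z.
  Z: E, M
Excluding nodes already adjacent to N (E, K, M, Z), the co-parent-only contribution is {}.

{}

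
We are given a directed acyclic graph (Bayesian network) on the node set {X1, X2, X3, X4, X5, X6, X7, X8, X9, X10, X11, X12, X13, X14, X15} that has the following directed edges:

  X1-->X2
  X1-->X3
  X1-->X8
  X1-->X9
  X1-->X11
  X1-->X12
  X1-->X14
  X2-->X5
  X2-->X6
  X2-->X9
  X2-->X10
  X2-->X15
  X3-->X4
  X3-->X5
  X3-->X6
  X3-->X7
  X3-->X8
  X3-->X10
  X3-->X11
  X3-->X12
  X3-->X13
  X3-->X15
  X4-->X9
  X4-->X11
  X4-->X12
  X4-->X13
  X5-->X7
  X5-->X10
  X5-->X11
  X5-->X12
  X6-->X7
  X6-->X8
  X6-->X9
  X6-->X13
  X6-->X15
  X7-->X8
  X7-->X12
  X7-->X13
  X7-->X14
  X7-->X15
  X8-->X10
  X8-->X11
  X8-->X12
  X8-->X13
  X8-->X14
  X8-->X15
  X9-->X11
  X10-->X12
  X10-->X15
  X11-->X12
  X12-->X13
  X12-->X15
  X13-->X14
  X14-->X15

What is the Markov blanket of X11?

A node's Markov blanket = Pa ∪ Ch ∪ (parents of Ch other than the node itself).
Parents of X11: X1, X3, X4, X5, X8, X9.
X11 has child X12.
Parents of each child, excluding X11:
  X12: X1, X3, X4, X5, X7, X8, X10
So the Markov blanket of X11 is {X1, X3, X4, X5, X7, X8, X9, X10, X12}.

{X1, X3, X4, X5, X7, X8, X9, X10, X12}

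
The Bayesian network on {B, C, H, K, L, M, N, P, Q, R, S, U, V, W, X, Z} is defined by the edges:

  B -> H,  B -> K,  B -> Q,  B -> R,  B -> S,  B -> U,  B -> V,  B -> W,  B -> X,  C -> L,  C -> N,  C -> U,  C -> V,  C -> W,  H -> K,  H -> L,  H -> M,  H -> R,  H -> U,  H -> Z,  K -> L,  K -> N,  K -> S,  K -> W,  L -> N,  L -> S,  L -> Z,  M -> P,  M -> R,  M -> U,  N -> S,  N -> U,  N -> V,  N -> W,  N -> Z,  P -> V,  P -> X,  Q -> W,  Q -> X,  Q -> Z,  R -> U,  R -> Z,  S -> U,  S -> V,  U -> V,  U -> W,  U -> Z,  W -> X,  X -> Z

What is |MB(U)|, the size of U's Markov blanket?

A node's Markov blanket = Pa ∪ Ch ∪ (parents of Ch other than the node itself).
U's parents: B, C, H, M, N, R, S.
U's children: V, W, Z.
Parents of each child, excluding U:
  V: B, C, N, P, S
  W: B, C, K, N, Q
  Z: H, L, N, Q, R, X
MB(U) = {B, C, H, K, L, M, N, P, Q, R, S, V, W, X, Z}, which has 15 nodes.

15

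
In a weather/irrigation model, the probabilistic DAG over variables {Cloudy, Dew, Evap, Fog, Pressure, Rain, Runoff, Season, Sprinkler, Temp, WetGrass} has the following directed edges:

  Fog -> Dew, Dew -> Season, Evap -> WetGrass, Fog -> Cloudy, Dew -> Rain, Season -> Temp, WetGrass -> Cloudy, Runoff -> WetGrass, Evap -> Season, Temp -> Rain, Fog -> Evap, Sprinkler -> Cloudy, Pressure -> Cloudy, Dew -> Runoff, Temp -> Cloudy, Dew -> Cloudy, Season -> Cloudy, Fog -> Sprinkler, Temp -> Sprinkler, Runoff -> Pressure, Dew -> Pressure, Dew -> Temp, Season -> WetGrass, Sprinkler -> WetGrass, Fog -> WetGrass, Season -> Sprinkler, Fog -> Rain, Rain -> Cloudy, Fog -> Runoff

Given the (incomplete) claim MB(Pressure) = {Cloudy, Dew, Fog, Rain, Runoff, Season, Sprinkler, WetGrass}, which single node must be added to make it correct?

Temp

Parents of Pressure: Dew, Runoff.
Pressure's children: Cloudy.
Parents of each child, excluding Pressure:
  Cloudy: Dew, Fog, Rain, Season, Sprinkler, Temp, WetGrass
MB(Pressure) = {Cloudy, Dew, Fog, Rain, Runoff, Season, Sprinkler, Temp, WetGrass}.
Comparing with the claimed set, Temp is missing.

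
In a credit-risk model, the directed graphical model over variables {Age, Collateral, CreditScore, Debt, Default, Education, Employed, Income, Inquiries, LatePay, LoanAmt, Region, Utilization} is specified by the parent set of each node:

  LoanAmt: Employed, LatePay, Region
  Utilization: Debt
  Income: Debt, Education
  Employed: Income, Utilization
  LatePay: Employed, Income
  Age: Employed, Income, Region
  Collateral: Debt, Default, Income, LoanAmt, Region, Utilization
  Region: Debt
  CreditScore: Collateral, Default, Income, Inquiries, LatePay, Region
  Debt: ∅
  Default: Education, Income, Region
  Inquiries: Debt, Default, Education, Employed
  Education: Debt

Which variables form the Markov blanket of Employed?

By definition, MB(Employed) is built from Employed's parents, Employed's children, and the co-parents of Employed.
Ch(Employed) = {Age, Inquiries, LatePay, LoanAmt}.
Employed has parents Income, Utilization.
For each child, the remaining parents (spouses of Employed):
  LatePay also has parent Income.
  Inquiries also has parents Debt, Default, Education.
  parents(LoanAmt) \ {Employed} = {LatePay, Region}.
  parents(Age) \ {Employed} = {Income, Region}.
Taking the union gives {Age, Debt, Default, Education, Income, Inquiries, LatePay, LoanAmt, Region, Utilization}.

{Age, Debt, Default, Education, Income, Inquiries, LatePay, LoanAmt, Region, Utilization}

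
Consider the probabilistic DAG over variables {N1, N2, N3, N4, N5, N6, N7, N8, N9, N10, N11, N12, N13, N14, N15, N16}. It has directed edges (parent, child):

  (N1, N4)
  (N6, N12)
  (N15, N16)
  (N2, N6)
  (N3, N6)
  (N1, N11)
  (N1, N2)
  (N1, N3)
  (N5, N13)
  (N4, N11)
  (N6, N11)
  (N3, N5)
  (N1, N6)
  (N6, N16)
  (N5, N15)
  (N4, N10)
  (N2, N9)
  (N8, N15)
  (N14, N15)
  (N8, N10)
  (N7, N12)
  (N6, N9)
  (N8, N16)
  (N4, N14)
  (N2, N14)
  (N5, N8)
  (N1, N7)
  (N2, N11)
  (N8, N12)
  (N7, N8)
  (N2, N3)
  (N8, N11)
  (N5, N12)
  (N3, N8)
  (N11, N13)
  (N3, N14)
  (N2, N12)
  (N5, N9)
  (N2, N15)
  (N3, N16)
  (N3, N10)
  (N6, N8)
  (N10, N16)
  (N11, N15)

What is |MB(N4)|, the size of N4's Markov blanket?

Recall MB(v) = parents ∪ children ∪ spouses, where spouses are the other parents of v's children.
Pa(N4) = {N1}.
Children of N4: N10, N11, N14.
Parents of each child, excluding N4:
  N10 also has parents N3, N8.
  parents(N11) \ {N4} = {N1, N2, N6, N8}.
  N14 also has parents N2, N3.
MB(N4) = {N1, N2, N3, N6, N8, N10, N11, N14}, which has 8 nodes.

8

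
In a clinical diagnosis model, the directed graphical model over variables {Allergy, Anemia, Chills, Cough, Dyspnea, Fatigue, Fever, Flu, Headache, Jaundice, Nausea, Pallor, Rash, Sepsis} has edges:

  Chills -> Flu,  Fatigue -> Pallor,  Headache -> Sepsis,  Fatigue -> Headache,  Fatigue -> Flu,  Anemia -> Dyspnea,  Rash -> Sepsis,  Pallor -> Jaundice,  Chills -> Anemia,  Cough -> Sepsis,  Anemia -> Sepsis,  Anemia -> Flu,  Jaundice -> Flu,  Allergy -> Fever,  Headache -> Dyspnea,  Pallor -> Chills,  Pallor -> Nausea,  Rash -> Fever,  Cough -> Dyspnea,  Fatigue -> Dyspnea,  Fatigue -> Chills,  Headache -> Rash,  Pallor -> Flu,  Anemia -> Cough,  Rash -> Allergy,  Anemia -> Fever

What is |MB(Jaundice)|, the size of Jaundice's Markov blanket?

5

By definition, MB(Jaundice) is built from Jaundice's parents, Jaundice's children, and the co-parents of Jaundice.
Parents of Jaundice: Pallor.
Jaundice has child Flu.
Other parents of Jaundice's children:
  Flu: Anemia, Chills, Fatigue, Pallor
MB(Jaundice) = {Anemia, Chills, Fatigue, Flu, Pallor}, which has 5 nodes.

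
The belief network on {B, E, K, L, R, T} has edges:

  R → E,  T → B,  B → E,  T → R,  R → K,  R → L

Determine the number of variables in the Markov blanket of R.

Recall MB(v) = parents ∪ children ∪ spouses, where spouses are the other parents of v's children.
R has parent T.
Children of R: E, K, L.
For each child, the remaining parents (spouses of R):
  L: —
  K: —
  E: B
MB(R) = {B, E, K, L, T}, which has 5 nodes.

5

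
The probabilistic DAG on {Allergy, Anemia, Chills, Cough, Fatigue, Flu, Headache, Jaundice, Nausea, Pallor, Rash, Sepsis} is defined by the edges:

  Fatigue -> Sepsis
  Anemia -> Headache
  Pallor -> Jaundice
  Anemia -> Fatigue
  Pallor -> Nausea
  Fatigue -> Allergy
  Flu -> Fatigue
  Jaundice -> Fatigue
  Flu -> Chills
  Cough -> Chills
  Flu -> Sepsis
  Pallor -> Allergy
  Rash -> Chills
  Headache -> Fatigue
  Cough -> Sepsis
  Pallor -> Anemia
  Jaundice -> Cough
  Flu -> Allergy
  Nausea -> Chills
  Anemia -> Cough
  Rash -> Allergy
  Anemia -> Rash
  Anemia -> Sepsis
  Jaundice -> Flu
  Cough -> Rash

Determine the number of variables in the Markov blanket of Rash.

8

The Markov blanket of a node is its parents, its children, and the other parents of its children.
Rash has parents Anemia, Cough.
Children of Rash: Allergy, Chills.
Parents of each child, excluding Rash:
  Allergy: Fatigue, Flu, Pallor
  Chills: Cough, Flu, Nausea
MB(Rash) = {Allergy, Anemia, Chills, Cough, Fatigue, Flu, Nausea, Pallor}, which has 8 nodes.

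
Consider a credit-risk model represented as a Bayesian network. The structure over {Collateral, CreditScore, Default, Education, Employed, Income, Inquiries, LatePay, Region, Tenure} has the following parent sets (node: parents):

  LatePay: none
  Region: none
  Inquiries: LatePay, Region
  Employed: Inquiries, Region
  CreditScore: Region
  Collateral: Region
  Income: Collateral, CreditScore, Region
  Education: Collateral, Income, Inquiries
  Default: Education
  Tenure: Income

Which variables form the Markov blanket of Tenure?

{Income}

The Markov blanket of a node is its parents, its children, and the other parents of its children.
Tenure's parents: Income.
Children of Tenure: none.
Tenure has no children, so there are no co-parents.
Union: {Income} ∪ {} ∪ {} = {Income}.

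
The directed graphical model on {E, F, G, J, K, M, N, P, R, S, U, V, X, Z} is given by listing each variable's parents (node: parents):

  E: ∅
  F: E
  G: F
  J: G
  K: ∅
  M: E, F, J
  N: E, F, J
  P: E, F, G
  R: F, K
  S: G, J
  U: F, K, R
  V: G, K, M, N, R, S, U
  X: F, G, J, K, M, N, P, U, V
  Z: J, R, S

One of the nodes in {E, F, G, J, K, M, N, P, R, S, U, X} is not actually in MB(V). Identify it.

Recall MB(v) = parents ∪ children ∪ spouses, where spouses are the other parents of v's children.
V's parents: G, K, M, N, R, S, U.
V's children: X.
For each child, the remaining parents (spouses of V):
  X also has parents F, G, J, K, M, N, P, U.
MB(V) = {F, G, J, K, M, N, P, R, S, U, X}.
E is neither a parent, child, nor co-parent of V, so it does not belong.

E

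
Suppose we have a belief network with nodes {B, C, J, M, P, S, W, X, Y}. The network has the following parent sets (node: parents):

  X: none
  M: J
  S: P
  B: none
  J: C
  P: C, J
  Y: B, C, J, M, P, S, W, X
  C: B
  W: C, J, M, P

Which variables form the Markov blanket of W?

{B, C, J, M, P, S, X, Y}

The Markov blanket of a node is its parents, its children, and the other parents of its children.
W has parents C, J, M, P.
Children of W: Y.
For each child, the remaining parents (spouses of W):
  Y's other parents are B, C, J, M, P, S, X.
Union: {C, J, M, P} ∪ {Y} ∪ {B, C, J, M, P, S, X} = {B, C, J, M, P, S, X, Y}.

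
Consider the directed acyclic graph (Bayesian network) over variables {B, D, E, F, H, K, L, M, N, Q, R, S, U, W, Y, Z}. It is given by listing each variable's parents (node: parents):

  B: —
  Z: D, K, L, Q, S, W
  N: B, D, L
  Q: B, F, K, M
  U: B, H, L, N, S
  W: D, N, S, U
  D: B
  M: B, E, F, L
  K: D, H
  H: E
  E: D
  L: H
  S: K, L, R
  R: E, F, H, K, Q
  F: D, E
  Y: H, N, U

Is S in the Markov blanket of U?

Yes

S is a parent of U.
So S ∈ MB(U).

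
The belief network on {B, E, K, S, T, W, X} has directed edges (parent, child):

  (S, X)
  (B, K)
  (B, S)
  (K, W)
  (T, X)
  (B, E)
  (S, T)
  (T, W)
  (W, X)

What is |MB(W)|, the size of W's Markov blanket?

The Markov blanket of a node is its parents, its children, and the other parents of its children.
Children of W: X.
W's parents: K, T.
Other parents of W's children:
  X's other parents are S, T.
MB(W) = {K, S, T, X}, which has 4 nodes.

4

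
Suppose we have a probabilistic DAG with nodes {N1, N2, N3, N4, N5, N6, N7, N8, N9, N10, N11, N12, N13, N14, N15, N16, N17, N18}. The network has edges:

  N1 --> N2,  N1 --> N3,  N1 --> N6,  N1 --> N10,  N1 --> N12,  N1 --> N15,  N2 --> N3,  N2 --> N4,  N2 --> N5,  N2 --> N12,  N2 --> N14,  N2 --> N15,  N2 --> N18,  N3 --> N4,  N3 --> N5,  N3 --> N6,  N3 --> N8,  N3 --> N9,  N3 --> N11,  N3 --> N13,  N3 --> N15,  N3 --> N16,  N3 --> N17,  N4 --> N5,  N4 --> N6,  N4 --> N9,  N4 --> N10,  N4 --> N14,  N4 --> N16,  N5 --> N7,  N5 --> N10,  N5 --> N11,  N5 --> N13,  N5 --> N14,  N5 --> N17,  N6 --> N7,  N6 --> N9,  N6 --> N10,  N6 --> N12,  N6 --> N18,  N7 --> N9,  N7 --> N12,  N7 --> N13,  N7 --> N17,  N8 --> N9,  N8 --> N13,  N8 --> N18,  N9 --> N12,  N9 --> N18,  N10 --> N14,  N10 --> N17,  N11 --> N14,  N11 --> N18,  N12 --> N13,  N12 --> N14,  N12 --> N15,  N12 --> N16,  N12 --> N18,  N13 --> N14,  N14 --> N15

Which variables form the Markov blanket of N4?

{N1, N2, N3, N5, N6, N7, N8, N9, N10, N11, N12, N13, N14, N16}

The Markov blanket of a node is its parents, its children, and the other parents of its children.
Parents of N4: N2, N3.
Children of N4: N5, N6, N9, N10, N14, N16.
Other parents of N4's children:
  N5: N2, N3
  N6: N1, N3
  N9: N3, N6, N7, N8
  N10: N1, N5, N6
  N14: N2, N5, N10, N11, N12, N13
  N16: N3, N12
Union: {N2, N3} ∪ {N5, N6, N9, N10, N14, N16} ∪ {N1, N2, N3, N5, N6, N7, N8, N10, N11, N12, N13} = {N1, N2, N3, N5, N6, N7, N8, N9, N10, N11, N12, N13, N14, N16}.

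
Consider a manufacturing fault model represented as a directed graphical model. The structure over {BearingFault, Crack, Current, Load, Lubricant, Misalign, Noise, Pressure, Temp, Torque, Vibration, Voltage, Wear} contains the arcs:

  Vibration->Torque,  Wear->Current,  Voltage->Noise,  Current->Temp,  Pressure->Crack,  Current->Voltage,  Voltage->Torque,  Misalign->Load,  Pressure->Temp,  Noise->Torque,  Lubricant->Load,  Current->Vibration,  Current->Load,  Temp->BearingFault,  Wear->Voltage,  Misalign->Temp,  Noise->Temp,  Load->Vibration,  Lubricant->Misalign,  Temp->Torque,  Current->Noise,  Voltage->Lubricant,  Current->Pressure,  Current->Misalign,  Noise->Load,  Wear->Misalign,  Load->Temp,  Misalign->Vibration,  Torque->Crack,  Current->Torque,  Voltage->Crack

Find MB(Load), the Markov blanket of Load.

A node's Markov blanket = Pa ∪ Ch ∪ (parents of Ch other than the node itself).
Load has parents Current, Lubricant, Misalign, Noise.
Ch(Load) = {Temp, Vibration}.
Co-parents of Load (other parents of its children):
  Vibration's other parents are Current, Misalign.
  parents(Temp) \ {Load} = {Current, Misalign, Noise, Pressure}.
Taking the union gives {Current, Lubricant, Misalign, Noise, Pressure, Temp, Vibration}.

{Current, Lubricant, Misalign, Noise, Pressure, Temp, Vibration}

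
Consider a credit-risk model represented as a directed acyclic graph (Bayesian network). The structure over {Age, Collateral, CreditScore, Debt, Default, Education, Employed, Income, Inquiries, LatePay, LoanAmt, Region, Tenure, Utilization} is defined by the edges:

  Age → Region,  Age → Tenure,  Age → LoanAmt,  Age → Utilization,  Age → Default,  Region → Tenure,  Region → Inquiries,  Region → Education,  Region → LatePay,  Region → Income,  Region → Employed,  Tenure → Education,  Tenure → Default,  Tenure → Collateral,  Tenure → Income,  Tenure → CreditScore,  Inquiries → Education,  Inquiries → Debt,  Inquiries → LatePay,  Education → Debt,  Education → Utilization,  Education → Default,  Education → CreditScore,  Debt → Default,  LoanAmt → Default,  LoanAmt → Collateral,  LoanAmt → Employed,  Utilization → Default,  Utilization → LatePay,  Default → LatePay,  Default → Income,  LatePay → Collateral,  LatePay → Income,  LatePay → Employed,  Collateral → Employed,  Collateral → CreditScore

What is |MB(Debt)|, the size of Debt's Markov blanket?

By definition, MB(Debt) is built from Debt's parents, Debt's children, and the co-parents of Debt.
Pa(Debt) = {Education, Inquiries}.
Ch(Debt) = {Default}.
Parents of each child, excluding Debt:
  Default: Age, Education, LoanAmt, Tenure, Utilization
MB(Debt) = {Age, Default, Education, Inquiries, LoanAmt, Tenure, Utilization}, which has 7 nodes.

7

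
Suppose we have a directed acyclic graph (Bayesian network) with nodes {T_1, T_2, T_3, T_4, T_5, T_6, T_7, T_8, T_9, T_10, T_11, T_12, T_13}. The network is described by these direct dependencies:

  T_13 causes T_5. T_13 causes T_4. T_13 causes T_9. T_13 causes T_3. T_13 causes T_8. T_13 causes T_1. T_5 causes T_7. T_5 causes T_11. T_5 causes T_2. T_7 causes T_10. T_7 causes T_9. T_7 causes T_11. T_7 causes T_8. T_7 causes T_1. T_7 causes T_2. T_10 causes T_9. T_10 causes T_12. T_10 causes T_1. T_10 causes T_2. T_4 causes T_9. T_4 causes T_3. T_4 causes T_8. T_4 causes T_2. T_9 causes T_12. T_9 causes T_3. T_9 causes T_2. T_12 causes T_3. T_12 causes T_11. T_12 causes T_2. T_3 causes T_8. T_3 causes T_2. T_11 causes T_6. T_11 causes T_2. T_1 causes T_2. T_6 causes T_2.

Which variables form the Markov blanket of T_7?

{T_1, T_2, T_3, T_4, T_5, T_6, T_8, T_9, T_10, T_11, T_12, T_13}

A node's Markov blanket = Pa ∪ Ch ∪ (parents of Ch other than the node itself).
T_7 has children T_1, T_2, T_8, T_9, T_10, T_11.
T_7 has parent T_5.
Co-parents of T_7 (other parents of its children):
  T_10 has no other parent.
  T_9's other parents are T_4, T_10, T_13.
  T_11 also has parents T_5, T_12.
  parents(T_8) \ {T_7} = {T_3, T_4, T_13}.
  T_1's other parents are T_10, T_13.
  T_2's other parents are T_1, T_3, T_4, T_5, T_6, T_9, T_10, T_11, T_12.
MB(T_7) = {T_1, T_2, T_3, T_4, T_5, T_6, T_8, T_9, T_10, T_11, T_12, T_13}.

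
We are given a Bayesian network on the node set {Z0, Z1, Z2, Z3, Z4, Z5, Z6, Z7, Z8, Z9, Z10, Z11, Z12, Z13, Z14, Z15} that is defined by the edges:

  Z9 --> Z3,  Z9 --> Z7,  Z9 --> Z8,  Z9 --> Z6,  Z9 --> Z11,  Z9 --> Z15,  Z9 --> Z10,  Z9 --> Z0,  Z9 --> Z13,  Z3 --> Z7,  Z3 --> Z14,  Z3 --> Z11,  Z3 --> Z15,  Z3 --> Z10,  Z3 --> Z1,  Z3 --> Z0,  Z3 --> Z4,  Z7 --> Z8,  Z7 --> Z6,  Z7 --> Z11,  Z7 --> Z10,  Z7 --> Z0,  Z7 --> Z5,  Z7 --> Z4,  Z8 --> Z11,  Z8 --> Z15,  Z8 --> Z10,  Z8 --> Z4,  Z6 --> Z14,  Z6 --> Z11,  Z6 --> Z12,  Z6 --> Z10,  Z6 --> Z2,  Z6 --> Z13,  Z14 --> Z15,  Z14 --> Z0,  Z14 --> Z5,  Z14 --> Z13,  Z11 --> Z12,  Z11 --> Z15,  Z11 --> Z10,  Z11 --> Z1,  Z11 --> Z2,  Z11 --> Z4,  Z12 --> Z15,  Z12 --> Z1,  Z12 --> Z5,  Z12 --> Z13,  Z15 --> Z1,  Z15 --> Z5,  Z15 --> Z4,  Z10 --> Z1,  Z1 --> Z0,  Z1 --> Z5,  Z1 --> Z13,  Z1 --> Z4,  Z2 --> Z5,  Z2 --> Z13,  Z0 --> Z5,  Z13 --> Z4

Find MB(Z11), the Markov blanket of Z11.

{Z1, Z2, Z3, Z4, Z6, Z7, Z8, Z9, Z10, Z12, Z13, Z14, Z15}

Z11's parents: Z3, Z6, Z7, Z8, Z9.
Z11's children: Z1, Z2, Z4, Z10, Z12, Z15.
Other parents of Z11's children:
  Z12: Z6
  Z15: Z3, Z8, Z9, Z12, Z14
  Z10: Z3, Z6, Z7, Z8, Z9
  Z1: Z3, Z10, Z12, Z15
  Z2: Z6
  Z4: Z1, Z3, Z7, Z8, Z13, Z15
Union: {Z3, Z6, Z7, Z8, Z9} ∪ {Z1, Z2, Z4, Z10, Z12, Z15} ∪ {Z1, Z3, Z6, Z7, Z8, Z9, Z10, Z12, Z13, Z14, Z15} = {Z1, Z2, Z3, Z4, Z6, Z7, Z8, Z9, Z10, Z12, Z13, Z14, Z15}.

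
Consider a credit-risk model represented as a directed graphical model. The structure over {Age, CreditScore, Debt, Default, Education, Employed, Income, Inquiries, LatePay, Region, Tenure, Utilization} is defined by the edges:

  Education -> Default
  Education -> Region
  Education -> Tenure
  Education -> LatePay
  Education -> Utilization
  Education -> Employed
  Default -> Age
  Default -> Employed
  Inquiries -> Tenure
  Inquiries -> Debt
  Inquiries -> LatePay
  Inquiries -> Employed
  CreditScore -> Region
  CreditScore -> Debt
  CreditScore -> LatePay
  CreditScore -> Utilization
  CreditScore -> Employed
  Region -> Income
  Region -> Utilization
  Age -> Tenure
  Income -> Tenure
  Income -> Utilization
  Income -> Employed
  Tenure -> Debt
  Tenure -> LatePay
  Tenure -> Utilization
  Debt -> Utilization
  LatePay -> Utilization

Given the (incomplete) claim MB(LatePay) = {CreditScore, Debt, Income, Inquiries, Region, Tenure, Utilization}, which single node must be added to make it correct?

Education

Ch(LatePay) = {Utilization}.
Pa(LatePay) = {CreditScore, Education, Inquiries, Tenure}.
For each child, the remaining parents (spouses of LatePay):
  Utilization: CreditScore, Debt, Education, Income, Region, Tenure
MB(LatePay) = {CreditScore, Debt, Education, Income, Inquiries, Region, Tenure, Utilization}.
Comparing with the claimed set, Education is missing.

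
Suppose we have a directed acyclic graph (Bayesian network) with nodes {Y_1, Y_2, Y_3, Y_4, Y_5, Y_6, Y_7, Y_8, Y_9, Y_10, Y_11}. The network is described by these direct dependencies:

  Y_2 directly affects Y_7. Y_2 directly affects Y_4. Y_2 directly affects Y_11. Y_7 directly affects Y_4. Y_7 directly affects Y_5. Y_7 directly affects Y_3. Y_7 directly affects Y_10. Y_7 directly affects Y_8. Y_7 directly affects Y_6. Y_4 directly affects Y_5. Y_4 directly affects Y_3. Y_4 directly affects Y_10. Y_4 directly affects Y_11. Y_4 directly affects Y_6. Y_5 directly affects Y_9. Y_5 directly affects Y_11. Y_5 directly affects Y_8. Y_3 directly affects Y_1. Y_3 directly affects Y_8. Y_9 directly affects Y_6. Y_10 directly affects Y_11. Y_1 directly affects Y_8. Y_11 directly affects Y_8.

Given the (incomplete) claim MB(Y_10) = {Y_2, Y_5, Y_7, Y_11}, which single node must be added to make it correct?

Y_4

Pa(Y_10) = {Y_4, Y_7}.
Ch(Y_10) = {Y_11}.
For each child, the remaining parents (spouses of Y_10):
  Y_11's other parents are Y_2, Y_4, Y_5.
MB(Y_10) = {Y_2, Y_4, Y_5, Y_7, Y_11}.
Comparing with the claimed set, Y_4 is missing.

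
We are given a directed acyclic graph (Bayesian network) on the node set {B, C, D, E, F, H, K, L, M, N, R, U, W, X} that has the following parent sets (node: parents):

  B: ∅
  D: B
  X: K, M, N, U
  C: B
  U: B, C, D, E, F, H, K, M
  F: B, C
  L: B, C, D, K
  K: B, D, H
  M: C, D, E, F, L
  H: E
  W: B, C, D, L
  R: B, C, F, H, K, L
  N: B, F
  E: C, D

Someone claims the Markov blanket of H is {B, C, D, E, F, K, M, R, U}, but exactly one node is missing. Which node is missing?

A node's Markov blanket = Pa ∪ Ch ∪ (parents of Ch other than the node itself).
H's parents: E.
H's children: K, R, U.
Co-parents of H (other parents of its children):
  K: B, D
  R: B, C, F, K, L
  U: B, C, D, E, F, K, M
MB(H) = {B, C, D, E, F, K, L, M, R, U}.
Comparing with the claimed set, L is missing.

L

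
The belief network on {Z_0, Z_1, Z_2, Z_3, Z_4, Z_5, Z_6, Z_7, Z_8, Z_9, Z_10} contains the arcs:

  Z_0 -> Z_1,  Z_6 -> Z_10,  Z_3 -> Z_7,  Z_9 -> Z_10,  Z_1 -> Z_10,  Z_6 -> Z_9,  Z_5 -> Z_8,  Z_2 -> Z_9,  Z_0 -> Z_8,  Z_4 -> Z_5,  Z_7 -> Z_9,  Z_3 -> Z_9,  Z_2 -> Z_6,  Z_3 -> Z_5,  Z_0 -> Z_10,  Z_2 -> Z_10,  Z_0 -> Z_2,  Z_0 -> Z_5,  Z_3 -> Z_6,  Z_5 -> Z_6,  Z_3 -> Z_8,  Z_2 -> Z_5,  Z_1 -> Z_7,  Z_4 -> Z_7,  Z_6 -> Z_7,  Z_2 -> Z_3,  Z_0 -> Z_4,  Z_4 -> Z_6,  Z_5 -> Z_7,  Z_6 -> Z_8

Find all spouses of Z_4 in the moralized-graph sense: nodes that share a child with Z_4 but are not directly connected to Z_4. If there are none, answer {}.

Children of Z_4: Z_5, Z_6, Z_7.
  Z_5's other parents are Z_0, Z_2, Z_3.
  parents(Z_6) \ {Z_4} = {Z_2, Z_3, Z_5}.
  Z_7's other parents are Z_1, Z_3, Z_5, Z_6.
Excluding nodes already adjacent to Z_4 (Z_0, Z_5, Z_6, Z_7), the co-parent-only contribution is {Z_1, Z_2, Z_3}.

{Z_1, Z_2, Z_3}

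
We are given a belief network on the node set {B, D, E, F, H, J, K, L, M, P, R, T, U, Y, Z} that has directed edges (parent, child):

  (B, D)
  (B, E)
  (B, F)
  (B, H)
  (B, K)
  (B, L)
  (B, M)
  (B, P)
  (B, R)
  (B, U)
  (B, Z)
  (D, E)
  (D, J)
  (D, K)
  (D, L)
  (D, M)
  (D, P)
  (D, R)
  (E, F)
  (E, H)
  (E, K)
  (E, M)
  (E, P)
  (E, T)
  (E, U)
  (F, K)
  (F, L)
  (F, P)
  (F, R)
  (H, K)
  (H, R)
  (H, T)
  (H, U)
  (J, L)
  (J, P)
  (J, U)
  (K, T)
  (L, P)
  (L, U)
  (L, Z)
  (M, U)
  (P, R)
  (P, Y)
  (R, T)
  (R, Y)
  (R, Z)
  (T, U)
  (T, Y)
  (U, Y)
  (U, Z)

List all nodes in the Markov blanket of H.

Pa(H) = {B, E}.
Ch(H) = {K, R, T, U}.
Co-parents of H (other parents of its children):
  K also has parents B, D, E, F.
  parents(R) \ {H} = {B, D, F, P}.
  T's other parents are E, K, R.
  U also has parents B, E, J, L, M, T.
MB(H) = {B, D, E, F, J, K, L, M, P, R, T, U}.

{B, D, E, F, J, K, L, M, P, R, T, U}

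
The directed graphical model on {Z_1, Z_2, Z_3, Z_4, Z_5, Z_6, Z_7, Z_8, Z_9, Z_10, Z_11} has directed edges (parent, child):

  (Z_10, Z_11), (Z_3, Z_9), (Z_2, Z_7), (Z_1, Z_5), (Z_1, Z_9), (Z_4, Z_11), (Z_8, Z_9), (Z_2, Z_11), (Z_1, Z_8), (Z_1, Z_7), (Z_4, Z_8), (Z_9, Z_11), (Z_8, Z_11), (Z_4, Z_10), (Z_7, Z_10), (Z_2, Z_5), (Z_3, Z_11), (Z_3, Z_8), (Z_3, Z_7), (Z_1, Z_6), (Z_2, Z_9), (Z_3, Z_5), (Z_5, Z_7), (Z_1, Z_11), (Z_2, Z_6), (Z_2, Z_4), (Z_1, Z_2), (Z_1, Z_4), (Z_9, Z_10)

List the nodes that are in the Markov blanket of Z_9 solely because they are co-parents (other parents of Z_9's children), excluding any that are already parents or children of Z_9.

Children of Z_9: Z_10, Z_11.
  Z_10 also has parents Z_4, Z_7.
  Z_11 also has parents Z_1, Z_2, Z_3, Z_4, Z_8, Z_10.
Excluding nodes already adjacent to Z_9 (Z_1, Z_2, Z_3, Z_8, Z_10, Z_11), the co-parent-only contribution is {Z_4, Z_7}.

{Z_4, Z_7}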